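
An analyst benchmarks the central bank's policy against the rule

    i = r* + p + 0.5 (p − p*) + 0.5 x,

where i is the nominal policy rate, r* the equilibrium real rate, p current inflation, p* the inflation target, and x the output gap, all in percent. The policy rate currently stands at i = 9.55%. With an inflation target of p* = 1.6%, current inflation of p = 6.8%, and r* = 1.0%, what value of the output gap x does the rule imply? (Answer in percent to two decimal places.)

-1.70%

0.5 x = 9.55 − 1.0 − 6.8 − 0.5 × (6.8 − 1.6) = -0.85
x = -0.85 / 0.5 = -1.70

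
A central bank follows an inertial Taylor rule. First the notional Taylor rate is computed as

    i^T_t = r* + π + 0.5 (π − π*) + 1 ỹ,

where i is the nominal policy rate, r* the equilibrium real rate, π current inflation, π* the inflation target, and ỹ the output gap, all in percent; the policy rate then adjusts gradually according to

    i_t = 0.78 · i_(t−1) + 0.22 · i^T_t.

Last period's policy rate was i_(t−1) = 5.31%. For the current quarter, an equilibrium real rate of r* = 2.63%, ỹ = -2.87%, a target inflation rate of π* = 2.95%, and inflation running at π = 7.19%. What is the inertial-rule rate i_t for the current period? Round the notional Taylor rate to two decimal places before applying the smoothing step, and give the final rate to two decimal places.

6.14%

i^T_t = 2.63 + 7.19 + 0.5 × (7.19 − 2.95) + 1 × (-2.87)
   = 2.63 + 7.19 + 2.12 − 2.87 = 9.07
i_t = 0.78 × 5.31 + 0.22 × 9.07 = 4.1418 + 1.9954 = 6.14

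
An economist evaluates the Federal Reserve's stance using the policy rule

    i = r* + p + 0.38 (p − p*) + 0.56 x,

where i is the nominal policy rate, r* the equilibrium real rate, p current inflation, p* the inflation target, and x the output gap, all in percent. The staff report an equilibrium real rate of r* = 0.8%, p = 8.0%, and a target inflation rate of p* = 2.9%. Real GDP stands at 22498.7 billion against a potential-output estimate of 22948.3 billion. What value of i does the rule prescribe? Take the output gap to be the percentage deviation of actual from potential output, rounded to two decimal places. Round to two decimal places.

9.64%

Output gap = 100 × (22498.7 − 22948.3) / 22948.3 = -1.96%.
i = 0.80 + 8.00 + 0.38 × (8.00 − 2.90) + 0.56 × (-1.96)
   = 0.80 + 8 + 1.938 − 1.0976 = 9.64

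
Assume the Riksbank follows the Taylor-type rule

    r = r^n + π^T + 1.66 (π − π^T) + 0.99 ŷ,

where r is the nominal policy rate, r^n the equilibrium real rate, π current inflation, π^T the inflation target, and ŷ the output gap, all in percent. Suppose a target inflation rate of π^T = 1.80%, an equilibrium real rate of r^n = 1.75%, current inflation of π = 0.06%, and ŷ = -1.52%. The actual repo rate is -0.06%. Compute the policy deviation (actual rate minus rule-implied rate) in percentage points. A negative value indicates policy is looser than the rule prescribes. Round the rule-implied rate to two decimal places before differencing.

0.78 pp

r = 1.75 + 1.80 + 1.66 × (0.06 − 1.80) + 0.99 × (-1.52)
   = 1.75 + 1.8 − 2.8884 − 1.5048 = -0.84
Deviation = -0.06 − (-0.84) = 0.78 pp.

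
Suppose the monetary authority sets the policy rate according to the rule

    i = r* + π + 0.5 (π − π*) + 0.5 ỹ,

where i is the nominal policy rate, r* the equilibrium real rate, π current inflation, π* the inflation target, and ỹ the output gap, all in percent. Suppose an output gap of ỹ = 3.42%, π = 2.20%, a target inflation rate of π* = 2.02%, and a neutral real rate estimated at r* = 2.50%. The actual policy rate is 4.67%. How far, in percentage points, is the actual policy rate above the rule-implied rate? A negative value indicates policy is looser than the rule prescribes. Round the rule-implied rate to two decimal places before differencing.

i = 2.50 + 2.20 + 0.5 × (2.20 − 2.02) + 0.5 × 3.42
   = 2.50 + 2.2 + 0.09 + 1.71 = 6.50
Deviation = 4.67 − 6.50 = -1.83 pp.

-1.83 pp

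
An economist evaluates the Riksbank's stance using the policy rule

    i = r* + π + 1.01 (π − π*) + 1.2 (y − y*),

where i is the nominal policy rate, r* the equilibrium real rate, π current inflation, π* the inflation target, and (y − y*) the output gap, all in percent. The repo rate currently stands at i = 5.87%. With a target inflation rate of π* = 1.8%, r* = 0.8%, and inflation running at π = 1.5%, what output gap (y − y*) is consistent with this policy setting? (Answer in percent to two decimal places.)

3.23%

1.2 (y − y*) = 5.87 − 0.8 − 1.5 − 1.01 × (1.5 − 1.8) = 3.873
(y − y*) = 3.873 / 1.2 = 3.23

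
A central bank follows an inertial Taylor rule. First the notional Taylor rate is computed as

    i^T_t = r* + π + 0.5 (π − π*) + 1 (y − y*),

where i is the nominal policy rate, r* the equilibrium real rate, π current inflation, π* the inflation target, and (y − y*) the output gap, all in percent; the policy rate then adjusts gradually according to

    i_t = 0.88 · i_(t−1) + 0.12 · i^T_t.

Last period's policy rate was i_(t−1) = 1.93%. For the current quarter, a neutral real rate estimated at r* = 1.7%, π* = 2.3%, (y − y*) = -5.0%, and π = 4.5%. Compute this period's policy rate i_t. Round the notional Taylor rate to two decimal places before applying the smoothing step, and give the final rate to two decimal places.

i^T_t = 1.7 + 4.5 + 0.5 × (4.5 − 2.3) + 1 × (-5.0)
   = 1.7 + 4.5 + 1.1 − 5 = 2.30
i_t = 0.88 × 1.93 + 0.12 × 2.30 = 1.6984 + 0.276 = 1.97

1.97%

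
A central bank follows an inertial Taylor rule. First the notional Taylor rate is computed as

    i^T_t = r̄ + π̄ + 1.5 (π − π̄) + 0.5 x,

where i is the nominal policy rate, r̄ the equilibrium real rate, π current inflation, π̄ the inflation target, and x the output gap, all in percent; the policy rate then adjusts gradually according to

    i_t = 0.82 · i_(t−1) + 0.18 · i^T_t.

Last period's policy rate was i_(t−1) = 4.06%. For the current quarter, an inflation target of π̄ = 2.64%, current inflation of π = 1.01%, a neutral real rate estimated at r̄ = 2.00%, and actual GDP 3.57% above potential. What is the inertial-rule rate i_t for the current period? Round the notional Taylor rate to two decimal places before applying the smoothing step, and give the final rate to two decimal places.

Output 3.57% above potential → x = 3.57.
i^T_t = 2.00 + 2.64 + 1.5 × (1.01 − 2.64) + 0.5 × 3.57
   = 2.00 + 2.64 − 2.445 + 1.785 = 3.98
i_t = 0.82 × 4.06 + 0.18 × 3.98 = 3.3292 + 0.7164 = 4.05

4.05%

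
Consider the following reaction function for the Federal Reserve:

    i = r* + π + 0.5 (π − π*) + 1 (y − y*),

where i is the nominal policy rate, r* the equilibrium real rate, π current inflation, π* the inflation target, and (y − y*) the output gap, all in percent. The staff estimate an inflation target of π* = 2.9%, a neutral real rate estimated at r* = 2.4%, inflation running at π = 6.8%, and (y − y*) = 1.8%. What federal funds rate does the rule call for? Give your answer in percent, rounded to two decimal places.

12.95%

i = 2.4 + 6.8 + 0.5 × (6.8 − 2.9) + 1 × 1.8
   = 2.4 + 6.8 + 1.95 + 1.8 = 12.95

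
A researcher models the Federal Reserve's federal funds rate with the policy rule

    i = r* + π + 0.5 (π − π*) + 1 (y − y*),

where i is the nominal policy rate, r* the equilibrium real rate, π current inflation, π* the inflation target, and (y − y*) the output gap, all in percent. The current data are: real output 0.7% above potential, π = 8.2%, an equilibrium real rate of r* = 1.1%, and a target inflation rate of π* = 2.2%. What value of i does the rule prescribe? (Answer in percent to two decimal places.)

13.00%

Output 0.7% above potential → (y − y*) = 0.7.
i = 1.1 + 8.2 + 0.5 × (8.2 − 2.2) + 1 × 0.7
   = 1.1 + 8.2 + 3 + 0.7 = 13.00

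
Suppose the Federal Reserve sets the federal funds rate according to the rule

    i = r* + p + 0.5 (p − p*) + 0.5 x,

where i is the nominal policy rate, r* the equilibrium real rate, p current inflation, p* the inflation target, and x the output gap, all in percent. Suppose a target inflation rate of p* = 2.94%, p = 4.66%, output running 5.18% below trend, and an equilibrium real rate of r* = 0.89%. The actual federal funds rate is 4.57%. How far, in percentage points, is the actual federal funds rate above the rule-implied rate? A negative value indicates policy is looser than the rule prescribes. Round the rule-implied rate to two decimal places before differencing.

0.75 pp

Output 5.18% below potential → x = -5.18.
i = 0.89 + 4.66 + 0.5 × (4.66 − 2.94) + 0.5 × (-5.18)
   = 0.89 + 4.66 + 0.86 − 2.59 = 3.82
Deviation = 4.57 − 3.82 = 0.75 pp.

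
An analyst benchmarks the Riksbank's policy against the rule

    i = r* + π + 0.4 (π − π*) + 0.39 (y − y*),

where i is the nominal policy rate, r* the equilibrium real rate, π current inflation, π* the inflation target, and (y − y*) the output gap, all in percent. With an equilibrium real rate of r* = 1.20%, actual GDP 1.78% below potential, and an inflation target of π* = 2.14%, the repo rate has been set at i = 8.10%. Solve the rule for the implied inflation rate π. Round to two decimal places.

Output 1.78% below potential → (y − y*) = -1.78.
Collecting π: i = r* + (1 + 0.4) π − 0.4 π* + 0.39 (y − y*)
1.4 π = 8.10 − 1.20 + 0.4 × 2.14 − 0.39 × (-1.78) = 8.4502
π = 8.4502 / 1.4 = 6.04

6.04%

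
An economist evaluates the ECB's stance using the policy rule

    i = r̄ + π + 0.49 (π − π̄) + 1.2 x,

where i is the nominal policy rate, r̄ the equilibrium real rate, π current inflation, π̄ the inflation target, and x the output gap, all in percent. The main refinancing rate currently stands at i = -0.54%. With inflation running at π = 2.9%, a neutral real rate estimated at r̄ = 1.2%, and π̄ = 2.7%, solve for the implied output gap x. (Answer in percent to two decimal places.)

-3.95%

1.2 x = -0.54 − 1.2 − 2.9 − 0.49 × (2.9 − 2.7) = -4.738
x = -4.738 / 1.2 = -3.95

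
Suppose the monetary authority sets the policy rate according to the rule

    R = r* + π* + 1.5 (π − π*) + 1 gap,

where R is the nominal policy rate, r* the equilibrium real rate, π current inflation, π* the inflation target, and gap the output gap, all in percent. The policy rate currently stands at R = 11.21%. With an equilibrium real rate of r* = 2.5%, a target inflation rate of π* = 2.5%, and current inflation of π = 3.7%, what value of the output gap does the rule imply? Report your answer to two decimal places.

1 gap = 11.21 − 2.5 − 2.5 − 1.5 × (3.7 − 2.5) = 4.41
gap = 4.41 / 1 = 4.41

4.41%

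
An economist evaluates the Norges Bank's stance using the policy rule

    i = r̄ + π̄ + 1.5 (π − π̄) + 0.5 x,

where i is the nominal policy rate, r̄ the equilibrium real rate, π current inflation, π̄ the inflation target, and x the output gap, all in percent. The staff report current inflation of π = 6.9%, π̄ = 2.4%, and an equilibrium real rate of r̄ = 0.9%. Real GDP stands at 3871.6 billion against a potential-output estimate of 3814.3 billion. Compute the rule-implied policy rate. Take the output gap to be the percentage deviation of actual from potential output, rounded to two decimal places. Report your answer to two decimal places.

Output gap = 100 × (3871.6 − 3814.3) / 3814.3 = 1.50%.
i = 0.90 + 2.40 + 1.5 × (6.90 − 2.40) + 0.5 × 1.50
   = 0.90 + 2.4 + 6.75 + 0.75 = 10.80

10.80%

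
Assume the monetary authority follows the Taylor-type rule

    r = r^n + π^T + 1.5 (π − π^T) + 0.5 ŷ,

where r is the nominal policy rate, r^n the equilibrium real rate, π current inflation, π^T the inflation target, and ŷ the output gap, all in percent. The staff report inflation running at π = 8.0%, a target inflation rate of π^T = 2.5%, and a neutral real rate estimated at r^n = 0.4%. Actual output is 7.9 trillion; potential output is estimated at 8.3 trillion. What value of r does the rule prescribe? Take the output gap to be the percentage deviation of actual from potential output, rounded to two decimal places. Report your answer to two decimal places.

8.74%

Output gap = 100 × (7.9 − 8.3) / 8.3 = -4.82%.
r = 0.40 + 2.50 + 1.5 × (8.00 − 2.50) + 0.5 × (-4.82)
   = 0.40 + 2.5 + 8.25 − 2.41 = 8.74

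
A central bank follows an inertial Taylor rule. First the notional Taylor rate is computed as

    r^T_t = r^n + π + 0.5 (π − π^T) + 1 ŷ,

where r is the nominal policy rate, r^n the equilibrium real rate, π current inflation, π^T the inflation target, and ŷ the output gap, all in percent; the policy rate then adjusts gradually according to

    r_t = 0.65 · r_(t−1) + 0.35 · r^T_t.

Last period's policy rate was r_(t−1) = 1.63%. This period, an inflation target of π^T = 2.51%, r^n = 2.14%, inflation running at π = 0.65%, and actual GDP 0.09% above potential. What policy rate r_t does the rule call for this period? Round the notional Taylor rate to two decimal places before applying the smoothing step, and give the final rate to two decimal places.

1.74%

Output 0.09% above potential → ŷ = 0.09.
r^T_t = 2.14 + 0.65 + 0.5 × (0.65 − 2.51) + 1 × 0.09
   = 2.14 + 0.65 − 0.93 + 0.09 = 1.95
r_t = 0.65 × 1.63 + 0.35 × 1.95 = 1.0595 + 0.6825 = 1.74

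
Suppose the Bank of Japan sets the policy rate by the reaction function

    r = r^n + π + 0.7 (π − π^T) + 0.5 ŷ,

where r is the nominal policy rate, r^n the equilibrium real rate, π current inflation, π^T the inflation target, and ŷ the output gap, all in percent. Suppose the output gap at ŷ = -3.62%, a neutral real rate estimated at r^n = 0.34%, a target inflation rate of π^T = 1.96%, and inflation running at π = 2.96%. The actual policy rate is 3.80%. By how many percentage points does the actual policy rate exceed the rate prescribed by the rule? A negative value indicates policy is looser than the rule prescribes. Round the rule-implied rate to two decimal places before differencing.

r = 0.34 + 2.96 + 0.7 × (2.96 − 1.96) + 0.5 × (-3.62)
   = 0.34 + 2.96 + 0.7 − 1.81 = 2.19
Deviation = 3.80 − 2.19 = 1.61 pp.

1.61 pp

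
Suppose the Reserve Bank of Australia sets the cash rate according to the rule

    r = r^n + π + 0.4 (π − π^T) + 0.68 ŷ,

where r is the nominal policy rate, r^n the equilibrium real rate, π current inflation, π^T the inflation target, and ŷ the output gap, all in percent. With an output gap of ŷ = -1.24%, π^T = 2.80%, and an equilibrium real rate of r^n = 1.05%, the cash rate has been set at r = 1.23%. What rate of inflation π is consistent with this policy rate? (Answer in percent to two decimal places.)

1.53%

Collecting π: r = r^n + (1 + 0.4) π − 0.4 π^T + 0.68 ŷ
1.4 π = 1.23 − 1.05 + 0.4 × 2.80 − 0.68 × (-1.24) = 2.1432
π = 2.1432 / 1.4 = 1.53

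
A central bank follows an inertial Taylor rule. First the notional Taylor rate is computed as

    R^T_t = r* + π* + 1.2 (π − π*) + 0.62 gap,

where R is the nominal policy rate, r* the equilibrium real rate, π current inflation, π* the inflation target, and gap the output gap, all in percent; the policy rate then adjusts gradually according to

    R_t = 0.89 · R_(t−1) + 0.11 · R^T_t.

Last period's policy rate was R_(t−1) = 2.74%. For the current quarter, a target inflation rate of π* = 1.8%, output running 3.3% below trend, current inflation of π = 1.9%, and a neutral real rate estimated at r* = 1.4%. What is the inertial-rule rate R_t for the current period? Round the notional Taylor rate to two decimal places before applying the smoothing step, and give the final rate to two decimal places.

2.58%

Output 3.3% below potential → gap = -3.3.
R^T_t = 1.4 + 1.8 + 1.2 × (1.9 − 1.8) + 0.62 × (-3.3)
   = 1.4 + 1.8 + 0.12 − 2.046 = 1.27
R_t = 0.89 × 2.74 + 0.11 × 1.27 = 2.4386 + 0.1397 = 2.58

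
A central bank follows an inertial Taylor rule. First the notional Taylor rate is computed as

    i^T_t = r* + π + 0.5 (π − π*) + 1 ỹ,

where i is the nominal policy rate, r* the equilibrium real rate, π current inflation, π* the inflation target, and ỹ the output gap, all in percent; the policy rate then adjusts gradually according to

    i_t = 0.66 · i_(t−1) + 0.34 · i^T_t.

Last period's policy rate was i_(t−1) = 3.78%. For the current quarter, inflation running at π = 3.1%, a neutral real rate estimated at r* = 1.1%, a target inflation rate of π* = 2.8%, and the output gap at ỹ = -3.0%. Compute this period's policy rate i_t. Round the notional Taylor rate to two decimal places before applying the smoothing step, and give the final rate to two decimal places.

i^T_t = 1.1 + 3.1 + 0.5 × (3.1 − 2.8) + 1 × (-3.0)
   = 1.1 + 3.1 + 0.15 − 3 = 1.35
i_t = 0.66 × 3.78 + 0.34 × 1.35 = 2.4948 + 0.459 = 2.95

2.95%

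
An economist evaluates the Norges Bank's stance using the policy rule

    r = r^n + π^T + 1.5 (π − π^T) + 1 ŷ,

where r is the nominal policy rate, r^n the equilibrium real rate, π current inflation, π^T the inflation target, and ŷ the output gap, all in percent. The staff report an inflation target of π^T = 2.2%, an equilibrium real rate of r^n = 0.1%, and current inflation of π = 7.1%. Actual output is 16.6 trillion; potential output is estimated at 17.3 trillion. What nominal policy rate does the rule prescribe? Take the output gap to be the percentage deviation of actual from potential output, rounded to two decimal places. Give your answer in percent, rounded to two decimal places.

Output gap = 100 × (16.6 − 17.3) / 17.3 = -4.05%.
r = 0.10 + 2.20 + 1.5 × (7.10 − 2.20) + 1 × (-4.05)
   = 0.10 + 2.2 + 7.35 − 4.05 = 5.60

5.60%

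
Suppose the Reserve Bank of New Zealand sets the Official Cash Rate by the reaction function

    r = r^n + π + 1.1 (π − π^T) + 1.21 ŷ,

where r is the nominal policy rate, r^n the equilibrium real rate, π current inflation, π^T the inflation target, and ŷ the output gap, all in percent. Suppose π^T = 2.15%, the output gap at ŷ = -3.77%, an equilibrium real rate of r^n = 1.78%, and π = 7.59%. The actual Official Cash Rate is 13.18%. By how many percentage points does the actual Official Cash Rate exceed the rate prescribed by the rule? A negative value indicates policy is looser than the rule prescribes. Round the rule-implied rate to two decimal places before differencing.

2.39 pp

r = 1.78 + 7.59 + 1.1 × (7.59 − 2.15) + 1.21 × (-3.77)
   = 1.78 + 7.59 + 5.984 − 4.5617 = 10.79
Deviation = 13.18 − 10.79 = 2.39 pp.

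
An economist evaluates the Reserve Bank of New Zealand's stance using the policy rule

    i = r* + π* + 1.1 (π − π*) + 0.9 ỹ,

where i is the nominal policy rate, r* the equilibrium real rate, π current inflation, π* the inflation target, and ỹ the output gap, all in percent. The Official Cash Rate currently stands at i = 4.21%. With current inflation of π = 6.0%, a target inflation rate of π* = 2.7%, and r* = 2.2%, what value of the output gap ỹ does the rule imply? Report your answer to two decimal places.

0.9 ỹ = 4.21 − 2.2 − 2.7 − 1.1 × (6.0 − 2.7) = -4.32
ỹ = -4.32 / 0.9 = -4.80

-4.80%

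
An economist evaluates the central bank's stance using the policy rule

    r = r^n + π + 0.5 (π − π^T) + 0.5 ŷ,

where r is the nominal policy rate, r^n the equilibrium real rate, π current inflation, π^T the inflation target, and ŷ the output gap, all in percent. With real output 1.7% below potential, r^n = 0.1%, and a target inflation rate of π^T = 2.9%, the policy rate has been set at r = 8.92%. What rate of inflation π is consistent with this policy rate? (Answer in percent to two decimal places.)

7.41%

Output 1.7% below potential → ŷ = -1.7.
Collecting π: r = r^n + (1 + 0.5) π − 0.5 π^T + 0.5 ŷ
1.5 π = 8.92 − 0.1 + 0.5 × 2.9 − 0.5 × (-1.7) = 11.12
π = 11.12 / 1.5 = 7.41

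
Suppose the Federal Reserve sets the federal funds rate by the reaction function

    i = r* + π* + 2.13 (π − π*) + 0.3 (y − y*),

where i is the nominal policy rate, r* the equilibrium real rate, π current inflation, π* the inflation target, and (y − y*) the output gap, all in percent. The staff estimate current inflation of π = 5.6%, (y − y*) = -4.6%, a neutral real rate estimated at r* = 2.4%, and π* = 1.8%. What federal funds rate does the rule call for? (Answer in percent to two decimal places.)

i = 2.4 + 1.8 + 2.13 × (5.6 − 1.8) + 0.3 × (-4.6)
   = 2.4 + 1.8 + 8.094 − 1.38 = 10.91

10.91%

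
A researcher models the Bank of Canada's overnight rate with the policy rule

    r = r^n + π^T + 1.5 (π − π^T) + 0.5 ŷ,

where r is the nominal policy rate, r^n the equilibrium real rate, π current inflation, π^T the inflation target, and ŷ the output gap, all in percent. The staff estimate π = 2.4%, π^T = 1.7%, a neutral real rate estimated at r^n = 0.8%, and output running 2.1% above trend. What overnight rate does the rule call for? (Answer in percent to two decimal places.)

4.60%

Output 2.1% above potential → ŷ = 2.1.
r = 0.8 + 1.7 + 1.5 × (2.4 − 1.7) + 0.5 × 2.1
   = 0.8 + 1.7 + 1.05 + 1.05 = 4.60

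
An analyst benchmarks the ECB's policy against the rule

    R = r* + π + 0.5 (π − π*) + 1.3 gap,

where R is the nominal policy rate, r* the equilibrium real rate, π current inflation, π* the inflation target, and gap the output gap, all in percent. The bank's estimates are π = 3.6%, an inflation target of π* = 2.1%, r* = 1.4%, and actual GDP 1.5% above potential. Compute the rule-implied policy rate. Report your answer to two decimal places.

7.70%

Output 1.5% above potential → gap = 1.5.
R = 1.4 + 3.6 + 0.5 × (3.6 − 2.1) + 1.3 × 1.5
   = 1.4 + 3.6 + 0.75 + 1.95 = 7.70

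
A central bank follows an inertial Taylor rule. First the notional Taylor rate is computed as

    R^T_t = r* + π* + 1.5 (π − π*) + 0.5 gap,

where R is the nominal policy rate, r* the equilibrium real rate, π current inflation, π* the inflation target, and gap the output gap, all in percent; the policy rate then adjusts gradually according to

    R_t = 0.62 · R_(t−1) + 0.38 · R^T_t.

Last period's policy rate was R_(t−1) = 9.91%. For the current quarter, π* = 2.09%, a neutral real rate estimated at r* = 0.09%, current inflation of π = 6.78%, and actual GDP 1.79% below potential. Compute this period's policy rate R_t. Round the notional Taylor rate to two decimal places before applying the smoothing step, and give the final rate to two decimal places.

9.31%

Output 1.79% below potential → gap = -1.79.
R^T_t = 0.09 + 2.09 + 1.5 × (6.78 − 2.09) + 0.5 × (-1.79)
   = 0.09 + 2.09 + 7.035 − 0.895 = 8.32
R_t = 0.62 × 9.91 + 0.38 × 8.32 = 6.1442 + 3.1616 = 9.31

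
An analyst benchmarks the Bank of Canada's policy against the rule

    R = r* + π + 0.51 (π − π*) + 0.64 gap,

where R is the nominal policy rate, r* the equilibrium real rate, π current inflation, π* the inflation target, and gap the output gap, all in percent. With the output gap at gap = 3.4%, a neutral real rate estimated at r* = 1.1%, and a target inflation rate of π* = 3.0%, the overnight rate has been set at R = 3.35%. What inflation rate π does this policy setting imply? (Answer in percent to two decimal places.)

1.06%

Collecting π: R = r* + (1 + 0.51) π − 0.51 π* + 0.64 gap
1.51 π = 3.35 − 1.1 + 0.51 × 3.0 − 0.64 × 3.4 = 1.604
π = 1.604 / 1.51 = 1.06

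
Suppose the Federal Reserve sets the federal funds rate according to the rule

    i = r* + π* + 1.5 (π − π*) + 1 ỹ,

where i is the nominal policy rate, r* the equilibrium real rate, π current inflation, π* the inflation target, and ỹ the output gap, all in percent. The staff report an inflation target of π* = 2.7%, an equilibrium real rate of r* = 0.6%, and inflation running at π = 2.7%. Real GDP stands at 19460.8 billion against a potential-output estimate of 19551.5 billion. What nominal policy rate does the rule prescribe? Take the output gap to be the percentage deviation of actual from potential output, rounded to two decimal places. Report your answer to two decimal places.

2.84%

Output gap = 100 × (19460.8 − 19551.5) / 19551.5 = -0.46%.
i = 0.60 + 2.70 + 1.5 × (2.70 − 2.70) + 1 × (-0.46)
   = 0.60 + 2.7 + 0 − 0.46 = 2.84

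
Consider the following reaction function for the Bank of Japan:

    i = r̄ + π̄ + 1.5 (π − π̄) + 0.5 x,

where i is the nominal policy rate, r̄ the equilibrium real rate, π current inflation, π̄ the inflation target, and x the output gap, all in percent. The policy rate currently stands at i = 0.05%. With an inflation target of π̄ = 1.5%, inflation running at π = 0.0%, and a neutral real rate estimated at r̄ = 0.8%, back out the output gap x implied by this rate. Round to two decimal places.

0.5 x = 0.05 − 0.8 − 1.5 − 1.5 × (0.0 − 1.5) = 0
x = 0 / 0.5 = 0.00

0.00%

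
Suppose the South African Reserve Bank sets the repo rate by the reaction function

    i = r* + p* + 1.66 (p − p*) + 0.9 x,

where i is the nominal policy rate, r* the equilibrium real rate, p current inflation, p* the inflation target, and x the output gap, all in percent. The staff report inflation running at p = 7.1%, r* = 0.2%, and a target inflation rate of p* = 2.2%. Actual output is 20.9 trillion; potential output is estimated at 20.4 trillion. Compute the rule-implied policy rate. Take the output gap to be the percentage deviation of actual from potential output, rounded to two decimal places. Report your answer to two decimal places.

Output gap = 100 × (20.9 − 20.4) / 20.4 = 2.45%.
i = 0.20 + 2.20 + 1.66 × (7.10 − 2.20) + 0.9 × 2.45
   = 0.20 + 2.2 + 8.134 + 2.205 = 12.74

12.74%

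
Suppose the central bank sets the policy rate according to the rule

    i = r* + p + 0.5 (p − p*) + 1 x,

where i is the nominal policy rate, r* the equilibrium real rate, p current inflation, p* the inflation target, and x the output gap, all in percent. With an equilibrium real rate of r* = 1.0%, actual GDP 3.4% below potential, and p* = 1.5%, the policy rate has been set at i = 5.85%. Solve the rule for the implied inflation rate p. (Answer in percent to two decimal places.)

6.00%

Output 3.4% below potential → x = -3.4.
Collecting p: i = r* + (1 + 0.5) p − 0.5 p* + 1 x
1.5 p = 5.85 − 1.0 + 0.5 × 1.5 − 1 × (-3.4) = 9
p = 9 / 1.5 = 6.00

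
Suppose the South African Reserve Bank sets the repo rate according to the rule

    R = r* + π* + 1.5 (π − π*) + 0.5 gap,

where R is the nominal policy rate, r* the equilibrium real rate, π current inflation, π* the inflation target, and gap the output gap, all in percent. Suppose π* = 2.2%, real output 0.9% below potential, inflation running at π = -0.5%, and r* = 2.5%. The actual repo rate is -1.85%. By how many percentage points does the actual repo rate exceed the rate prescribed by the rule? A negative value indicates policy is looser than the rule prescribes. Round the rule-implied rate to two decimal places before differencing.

Output 0.9% below potential → gap = -0.9.
R = 2.5 + 2.2 + 1.5 × (-0.5 − 2.2) + 0.5 × (-0.9)
   = 2.5 + 2.2 − 4.05 − 0.45 = 0.20
Deviation = -1.85 − 0.20 = -2.05 pp.

-2.05 pp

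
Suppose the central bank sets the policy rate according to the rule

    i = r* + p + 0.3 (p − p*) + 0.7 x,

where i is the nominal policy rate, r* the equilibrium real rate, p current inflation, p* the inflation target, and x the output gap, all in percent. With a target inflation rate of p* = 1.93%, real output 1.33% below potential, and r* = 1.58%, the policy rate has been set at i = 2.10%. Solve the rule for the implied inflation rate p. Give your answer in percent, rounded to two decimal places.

Output 1.33% below potential → x = -1.33.
Collecting p: i = r* + (1 + 0.3) p − 0.3 p* + 0.7 x
1.3 p = 2.10 − 1.58 + 0.3 × 1.93 − 0.7 × (-1.33) = 2.03
p = 2.03 / 1.3 = 1.56

1.56%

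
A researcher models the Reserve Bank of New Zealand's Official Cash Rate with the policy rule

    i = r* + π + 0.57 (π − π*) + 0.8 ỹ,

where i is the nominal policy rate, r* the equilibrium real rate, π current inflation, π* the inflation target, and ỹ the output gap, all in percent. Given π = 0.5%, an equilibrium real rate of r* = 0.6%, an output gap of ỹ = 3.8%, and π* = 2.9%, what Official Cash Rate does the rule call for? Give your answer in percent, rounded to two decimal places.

i = 0.6 + 0.5 + 0.57 × (0.5 − 2.9) + 0.8 × 3.8
   = 0.6 + 0.5 − 1.368 + 3.04 = 2.77

2.77%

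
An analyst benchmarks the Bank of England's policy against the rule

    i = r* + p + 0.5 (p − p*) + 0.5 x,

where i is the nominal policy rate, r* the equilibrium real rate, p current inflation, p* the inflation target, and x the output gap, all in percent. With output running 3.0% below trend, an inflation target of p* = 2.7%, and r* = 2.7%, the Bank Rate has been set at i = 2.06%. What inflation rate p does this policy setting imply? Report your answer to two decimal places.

Output 3.0% below potential → x = -3.0.
Collecting p: i = r* + (1 + 0.5) p − 0.5 p* + 0.5 x
1.5 p = 2.06 − 2.7 + 0.5 × 2.7 − 0.5 × (-3.0) = 2.21
p = 2.21 / 1.5 = 1.47

1.47%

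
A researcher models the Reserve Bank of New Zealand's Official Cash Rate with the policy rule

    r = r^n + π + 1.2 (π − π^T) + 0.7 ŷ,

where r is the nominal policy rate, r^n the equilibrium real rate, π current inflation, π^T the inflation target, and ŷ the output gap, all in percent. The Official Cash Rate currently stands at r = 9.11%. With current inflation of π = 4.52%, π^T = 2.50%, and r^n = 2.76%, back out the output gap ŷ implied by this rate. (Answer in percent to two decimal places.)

-0.85%

0.7 ŷ = 9.11 − 2.76 − 4.52 − 1.2 × (4.52 − 2.50) = -0.594
ŷ = -0.594 / 0.7 = -0.85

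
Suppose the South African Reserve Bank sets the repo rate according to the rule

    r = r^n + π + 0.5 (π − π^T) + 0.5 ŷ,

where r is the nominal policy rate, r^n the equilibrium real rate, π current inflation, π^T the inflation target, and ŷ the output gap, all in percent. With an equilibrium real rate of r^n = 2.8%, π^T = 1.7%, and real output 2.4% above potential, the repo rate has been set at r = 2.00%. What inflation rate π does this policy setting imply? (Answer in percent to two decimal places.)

-0.77%

Output 2.4% above potential → ŷ = 2.4.
Collecting π: r = r^n + (1 + 0.5) π − 0.5 π^T + 0.5 ŷ
1.5 π = 2.00 − 2.8 + 0.5 × 1.7 − 0.5 × 2.4 = -1.15
π = -1.15 / 1.5 = -0.77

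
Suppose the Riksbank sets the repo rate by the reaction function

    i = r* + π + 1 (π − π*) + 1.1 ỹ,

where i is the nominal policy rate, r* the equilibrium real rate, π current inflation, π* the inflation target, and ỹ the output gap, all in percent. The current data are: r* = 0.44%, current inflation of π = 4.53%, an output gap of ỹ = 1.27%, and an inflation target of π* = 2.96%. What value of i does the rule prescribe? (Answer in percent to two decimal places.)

7.94%

i = 0.44 + 4.53 + 1 × (4.53 − 2.96) + 1.1 × 1.27
   = 0.44 + 4.53 + 1.57 + 1.397 = 7.94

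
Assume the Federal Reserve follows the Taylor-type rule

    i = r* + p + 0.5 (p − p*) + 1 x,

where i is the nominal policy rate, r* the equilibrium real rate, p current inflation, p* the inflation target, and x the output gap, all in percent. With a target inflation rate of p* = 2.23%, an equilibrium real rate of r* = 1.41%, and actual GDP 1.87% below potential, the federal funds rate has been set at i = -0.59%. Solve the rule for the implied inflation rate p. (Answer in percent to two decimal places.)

0.66%

Output 1.87% below potential → x = -1.87.
Collecting p: i = r* + (1 + 0.5) p − 0.5 p* + 1 x
1.5 p = -0.59 − 1.41 + 0.5 × 2.23 − 1 × (-1.87) = 0.985
p = 0.985 / 1.5 = 0.66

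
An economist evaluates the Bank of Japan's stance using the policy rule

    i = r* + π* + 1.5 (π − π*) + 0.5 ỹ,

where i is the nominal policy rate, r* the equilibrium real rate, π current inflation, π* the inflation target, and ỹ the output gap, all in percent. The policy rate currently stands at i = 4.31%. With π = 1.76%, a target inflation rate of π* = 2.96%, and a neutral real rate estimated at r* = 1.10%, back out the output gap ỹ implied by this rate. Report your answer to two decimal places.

4.10%

0.5 ỹ = 4.31 − 1.10 − 2.96 − 1.5 × (1.76 − 2.96) = 2.05
ỹ = 2.05 / 0.5 = 4.10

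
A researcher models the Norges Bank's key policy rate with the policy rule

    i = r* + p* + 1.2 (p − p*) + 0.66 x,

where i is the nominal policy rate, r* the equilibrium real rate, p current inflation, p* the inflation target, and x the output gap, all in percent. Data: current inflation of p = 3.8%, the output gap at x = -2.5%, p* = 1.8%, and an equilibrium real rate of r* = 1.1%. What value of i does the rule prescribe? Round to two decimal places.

i = 1.1 + 1.8 + 1.2 × (3.8 − 1.8) + 0.66 × (-2.5)
   = 1.1 + 1.8 + 2.4 − 1.65 = 3.65

3.65%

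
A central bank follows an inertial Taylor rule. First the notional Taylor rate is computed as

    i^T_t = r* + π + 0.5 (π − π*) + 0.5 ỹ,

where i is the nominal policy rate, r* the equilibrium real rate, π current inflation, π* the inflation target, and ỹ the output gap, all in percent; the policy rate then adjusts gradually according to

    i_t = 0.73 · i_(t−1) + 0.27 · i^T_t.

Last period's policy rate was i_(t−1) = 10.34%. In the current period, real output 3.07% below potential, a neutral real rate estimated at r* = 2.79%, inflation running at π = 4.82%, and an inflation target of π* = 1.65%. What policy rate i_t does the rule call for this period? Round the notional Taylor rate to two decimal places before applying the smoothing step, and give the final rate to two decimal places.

9.62%

Output 3.07% below potential → ỹ = -3.07.
i^T_t = 2.79 + 4.82 + 0.5 × (4.82 − 1.65) + 0.5 × (-3.07)
   = 2.79 + 4.82 + 1.585 − 1.535 = 7.66
i_t = 0.73 × 10.34 + 0.27 × 7.66 = 7.5482 + 2.0682 = 9.62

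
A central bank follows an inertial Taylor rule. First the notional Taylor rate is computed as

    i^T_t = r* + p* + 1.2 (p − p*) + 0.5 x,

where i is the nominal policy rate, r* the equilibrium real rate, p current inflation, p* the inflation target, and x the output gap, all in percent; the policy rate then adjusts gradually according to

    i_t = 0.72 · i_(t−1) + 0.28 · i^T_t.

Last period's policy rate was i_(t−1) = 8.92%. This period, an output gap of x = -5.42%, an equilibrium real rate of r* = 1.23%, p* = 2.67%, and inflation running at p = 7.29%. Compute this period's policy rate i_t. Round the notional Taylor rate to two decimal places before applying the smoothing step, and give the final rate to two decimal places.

8.31%

i^T_t = 1.23 + 2.67 + 1.2 × (7.29 − 2.67) + 0.5 × (-5.42)
   = 1.23 + 2.67 + 5.544 − 2.71 = 6.73
i_t = 0.72 × 8.92 + 0.28 × 6.73 = 6.4224 + 1.8844 = 8.31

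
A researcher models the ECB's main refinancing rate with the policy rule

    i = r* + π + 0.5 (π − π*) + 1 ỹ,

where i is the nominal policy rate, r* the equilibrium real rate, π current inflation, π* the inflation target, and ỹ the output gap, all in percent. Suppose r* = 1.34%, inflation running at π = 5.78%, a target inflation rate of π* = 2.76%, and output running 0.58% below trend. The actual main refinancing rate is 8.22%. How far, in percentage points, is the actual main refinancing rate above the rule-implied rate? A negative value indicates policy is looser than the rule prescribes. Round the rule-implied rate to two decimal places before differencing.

0.17 pp

Output 0.58% below potential → ỹ = -0.58.
i = 1.34 + 5.78 + 0.5 × (5.78 − 2.76) + 1 × (-0.58)
   = 1.34 + 5.78 + 1.51 − 0.58 = 8.05
Deviation = 8.22 − 8.05 = 0.17 pp.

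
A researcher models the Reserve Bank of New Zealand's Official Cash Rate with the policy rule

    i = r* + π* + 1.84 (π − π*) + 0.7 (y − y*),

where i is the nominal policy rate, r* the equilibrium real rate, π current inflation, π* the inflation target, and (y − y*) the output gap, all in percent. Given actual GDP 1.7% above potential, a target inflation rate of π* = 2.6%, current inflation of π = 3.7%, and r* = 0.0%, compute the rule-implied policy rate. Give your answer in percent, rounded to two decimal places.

5.81%

Output 1.7% above potential → (y − y*) = 1.7.
i = 0.0 + 2.6 + 1.84 × (3.7 − 2.6) + 0.7 × 1.7
   = 0.0 + 2.6 + 2.024 + 1.19 = 5.81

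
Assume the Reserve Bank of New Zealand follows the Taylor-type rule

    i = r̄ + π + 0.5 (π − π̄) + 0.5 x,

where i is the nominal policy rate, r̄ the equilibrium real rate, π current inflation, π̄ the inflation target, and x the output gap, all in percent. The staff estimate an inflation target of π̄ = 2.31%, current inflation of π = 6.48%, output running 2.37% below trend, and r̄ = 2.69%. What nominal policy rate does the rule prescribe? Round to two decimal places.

10.07%

Output 2.37% below potential → x = -2.37.
i = 2.69 + 6.48 + 0.5 × (6.48 − 2.31) + 0.5 × (-2.37)
   = 2.69 + 6.48 + 2.085 − 1.185 = 10.07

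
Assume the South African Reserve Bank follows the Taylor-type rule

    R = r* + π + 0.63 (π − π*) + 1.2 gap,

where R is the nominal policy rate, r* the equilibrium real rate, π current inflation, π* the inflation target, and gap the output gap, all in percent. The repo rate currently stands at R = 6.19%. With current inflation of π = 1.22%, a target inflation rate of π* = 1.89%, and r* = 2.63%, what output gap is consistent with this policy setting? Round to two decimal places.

1.2 gap = 6.19 − 2.63 − 1.22 − 0.63 × (1.22 − 1.89) = 2.7621
gap = 2.7621 / 1.2 = 2.30

2.30%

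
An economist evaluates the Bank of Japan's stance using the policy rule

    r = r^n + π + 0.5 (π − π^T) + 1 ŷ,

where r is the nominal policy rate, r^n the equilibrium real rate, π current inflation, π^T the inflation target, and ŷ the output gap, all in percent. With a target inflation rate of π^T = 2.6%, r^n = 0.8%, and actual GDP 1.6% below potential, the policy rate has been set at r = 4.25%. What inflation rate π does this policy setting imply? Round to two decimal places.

Output 1.6% below potential → ŷ = -1.6.
Collecting π: r = r^n + (1 + 0.5) π − 0.5 π^T + 1 ŷ
1.5 π = 4.25 − 0.8 + 0.5 × 2.6 − 1 × (-1.6) = 6.35
π = 6.35 / 1.5 = 4.23

4.23%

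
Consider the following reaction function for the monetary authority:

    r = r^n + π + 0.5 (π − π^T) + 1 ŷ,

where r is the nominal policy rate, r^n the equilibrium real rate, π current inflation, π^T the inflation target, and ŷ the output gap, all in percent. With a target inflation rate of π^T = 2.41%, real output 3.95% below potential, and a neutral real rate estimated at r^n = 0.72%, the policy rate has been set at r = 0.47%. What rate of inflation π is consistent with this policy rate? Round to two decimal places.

3.27%

Output 3.95% below potential → ŷ = -3.95.
Collecting π: r = r^n + (1 + 0.5) π − 0.5 π^T + 1 ŷ
1.5 π = 0.47 − 0.72 + 0.5 × 2.41 − 1 × (-3.95) = 4.905
π = 4.905 / 1.5 = 3.27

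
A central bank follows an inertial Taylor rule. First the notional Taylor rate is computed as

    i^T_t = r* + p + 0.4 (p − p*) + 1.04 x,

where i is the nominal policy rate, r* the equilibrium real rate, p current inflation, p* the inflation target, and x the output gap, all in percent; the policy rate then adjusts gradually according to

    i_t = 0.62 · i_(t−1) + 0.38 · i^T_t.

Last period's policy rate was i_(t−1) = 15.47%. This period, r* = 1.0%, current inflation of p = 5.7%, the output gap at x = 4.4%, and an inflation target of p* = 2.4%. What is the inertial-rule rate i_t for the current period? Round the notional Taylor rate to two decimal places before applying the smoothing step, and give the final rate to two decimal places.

14.38%

i^T_t = 1.0 + 5.7 + 0.4 × (5.7 − 2.4) + 1.04 × 4.4
   = 1.0 + 5.7 + 1.32 + 4.576 = 12.60
i_t = 0.62 × 15.47 + 0.38 × 12.60 = 9.5914 + 4.788 = 14.38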